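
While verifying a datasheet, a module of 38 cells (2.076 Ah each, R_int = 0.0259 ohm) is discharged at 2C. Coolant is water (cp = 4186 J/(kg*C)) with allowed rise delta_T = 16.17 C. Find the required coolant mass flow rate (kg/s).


Step 1: I = 2 * 2.076 = 4.152 A
Step 2: Q_cell = I^2 * R = 4.152^2 * 0.0259 = 0.44649 W
Step 3: Q_total = 38 * 0.44649 = 16.967 W
Step 4: m_dot = Q_total / (cp * dT) = 16.967 / (4186 * 16.17) = 2.507e-04 kg/s

2.507e-04 kg/s


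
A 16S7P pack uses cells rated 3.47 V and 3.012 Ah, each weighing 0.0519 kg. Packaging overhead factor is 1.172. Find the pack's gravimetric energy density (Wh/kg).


Step 1: V_pack = 16 * 3.47 = 55.52 V
Step 2: C_pack = 7 * 3.012 = 21.084 Ah
Step 3: E_pack = V_pack * C_pack = 55.52 * 21.084 = 1170.6 Wh
Step 4: m_pack = 16 * 7 * 0.0519 * 1.172 = 6.8126 kg
Step 5: ED = E_pack / m_pack = 1170.6 / 6.8126 = 171.8 Wh/kg

171.8 Wh/kg


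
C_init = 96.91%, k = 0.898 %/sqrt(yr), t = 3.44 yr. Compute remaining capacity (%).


Step 1: sqrt(3.44 yr) = 1.8547
Step 2: drop = 0.898 * 1.8547 = 1.6655
Step 3: C_final = 96.91 - 1.6655 = 95.24%

95.24%


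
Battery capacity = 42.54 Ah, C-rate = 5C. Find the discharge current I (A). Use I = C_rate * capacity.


I = C_rate * capacity = 5 * 42.54 = 212.7 A

212.7 A


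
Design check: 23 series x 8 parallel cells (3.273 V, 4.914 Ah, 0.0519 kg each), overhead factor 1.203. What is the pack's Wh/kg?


Step 1: V_pack = 23 * 3.273 = 75.279 V
Step 2: C_pack = 8 * 4.914 = 39.312 Ah
Step 3: E_pack = V_pack * C_pack = 75.279 * 39.312 = 2959.4 Wh
Step 4: m_pack = 23 * 8 * 0.0519 * 1.203 = 11.488 kg
Step 5: ED = E_pack / m_pack = 2959.4 / 11.488 = 257.6 Wh/kg

257.6 Wh/kg


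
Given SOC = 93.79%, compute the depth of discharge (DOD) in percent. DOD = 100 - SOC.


DOD = 100 - SOC = 100 - 93.79 = 6.21%

6.21%


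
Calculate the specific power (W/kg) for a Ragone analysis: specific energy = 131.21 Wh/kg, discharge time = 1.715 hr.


P_specific = E / t = 131.21 / 1.715 = 76.51 W/kg

76.51 W/kg


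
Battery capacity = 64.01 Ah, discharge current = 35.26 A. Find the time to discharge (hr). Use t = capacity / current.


Runtime = 64.01 Ah / 35.26 A = 1.815 hr

1.815 hr


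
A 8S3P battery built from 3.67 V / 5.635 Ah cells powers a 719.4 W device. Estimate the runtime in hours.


Step 1: E_pack = Ns * V_cell * Np * C_cell = 8 * 3.67 * 3 * 5.635 = 496.33 Wh
Step 2: t = E_pack / P = 496.33 / 719.4 = 0.6899 hr

0.6899 hr


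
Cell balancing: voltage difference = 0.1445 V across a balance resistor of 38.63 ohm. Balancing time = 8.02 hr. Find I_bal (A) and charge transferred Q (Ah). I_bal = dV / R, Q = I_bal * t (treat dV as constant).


I_bal = dV / R = 0.1445 / 38.63 = 0.0037406 A
Q = I_bal * t = 0.0037406 * 8.02 = 0.03000 Ah

I=0.0037406 A, Q=0.03000 Ah


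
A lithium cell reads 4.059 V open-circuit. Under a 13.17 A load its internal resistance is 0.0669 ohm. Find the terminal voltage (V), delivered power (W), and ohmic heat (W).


Step 1: V_terminal = OCV - I*R = 4.059 - 13.17 * 0.0669 = 3.1779 V
Step 2: P_out = V_terminal * I = 3.1779 * 13.17 = 41.85 W
Step 3: Q = I^2 * R = 13.17^2 * 0.0669 = 11.60 W

V=3.1779 V, P=41.85 W, Q=11.60 W


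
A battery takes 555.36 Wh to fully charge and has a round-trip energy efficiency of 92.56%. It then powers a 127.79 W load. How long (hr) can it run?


Step 1: E_discharge = eta/100 * E_charge = 92.56/100 * 555.36 = 514.04 Wh
Step 2: t = E_discharge / P = 514.04 / 127.79 = 4.023 hr

4.023 hr


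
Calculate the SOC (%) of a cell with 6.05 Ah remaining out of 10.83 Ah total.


SOC = (remaining / total) * 100 = (6.05 / 10.83) * 100 = 55.86%

55.86%


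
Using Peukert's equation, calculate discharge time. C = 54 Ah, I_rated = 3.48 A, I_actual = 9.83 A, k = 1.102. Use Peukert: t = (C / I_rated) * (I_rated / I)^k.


Step 1: t_rated = C / I_rated = 54 / 3.48 = 15.517 hr
Step 2: ratio = 3.48 / 9.83 = 0.35402
Step 3: ratio^k = 0.35402^1.102 = 0.31844
Step 4: t = t_rated * ratio^k = 15.517 * 0.31844 = 4.941 hr

4.941 hr


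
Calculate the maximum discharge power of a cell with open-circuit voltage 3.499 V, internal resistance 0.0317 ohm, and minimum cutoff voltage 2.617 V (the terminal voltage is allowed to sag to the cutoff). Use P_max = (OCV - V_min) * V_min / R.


P_max = (OCV - V_min) * V_min / R = (3.499 - 2.617) * 2.617 / 0.0317 = 0.882 * 2.617 / 0.0317 = 72.81 W

72.81 W


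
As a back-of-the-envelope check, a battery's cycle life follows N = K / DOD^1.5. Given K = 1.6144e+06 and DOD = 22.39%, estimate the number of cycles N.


DOD^1.5 = 105.95
N = K / DOD^1.5 = 1.6144e+06 / 105.95 = 15240

15240 cycles


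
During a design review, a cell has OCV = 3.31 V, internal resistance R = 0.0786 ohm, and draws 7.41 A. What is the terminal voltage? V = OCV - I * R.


V = OCV - I*R = 3.31 - 7.41 * 0.0786 = 2.728 V

2.728 V


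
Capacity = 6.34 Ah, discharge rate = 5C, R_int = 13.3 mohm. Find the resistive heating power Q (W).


Convert: R = 13.3 mohm = 0.0133 ohm
Step 1: I = C_rate * capacity = 5 * 6.34 = 31.7 A
Step 2: Q = I^2 * R = 31.7^2 * 0.0133 = 1004.9 * 0.0133 = 13.37 W

13.37 W


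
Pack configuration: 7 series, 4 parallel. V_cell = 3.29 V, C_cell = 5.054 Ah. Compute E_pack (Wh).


E = Ns * Vcell * Np * Ccell = 7 * 3.29 * 4 * 5.054 = 465.6 Wh

465.6 Wh


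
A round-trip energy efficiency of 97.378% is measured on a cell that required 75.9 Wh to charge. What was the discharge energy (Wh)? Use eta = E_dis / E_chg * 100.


E_dis = eta/100 * E_chg = 97.378/100 * 75.9 = 73.91 Wh

73.91 Wh


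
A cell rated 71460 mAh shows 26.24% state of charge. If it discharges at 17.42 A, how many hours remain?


Convert: C_total = 71460 mAh = 71.46 Ah
Step 1: remaining = SOC/100 * C_total = 26.24/100 * 71.46 = 18.751 Ah
Step 2: t = remaining / I = 18.751 / 17.42 = 1.076 hr

1.076 hr


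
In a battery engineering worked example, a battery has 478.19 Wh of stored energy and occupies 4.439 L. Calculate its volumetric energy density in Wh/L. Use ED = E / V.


Volumetric ED = 478.19 Wh / 4.439 L = 107.7 Wh/L

107.7 Wh/L


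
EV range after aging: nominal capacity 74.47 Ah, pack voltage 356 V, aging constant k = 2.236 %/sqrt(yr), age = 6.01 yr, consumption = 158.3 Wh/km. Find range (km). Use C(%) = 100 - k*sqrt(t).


Step 1: capacity retention = 100 - 2.236 * sqrt(6.01) = 100 - 2.236 * 2.4515 = 94.518%
Step 2: C_now = 74.47 * 94.518/100 = 70.388 Ah
Step 3: E_pack = V * C_now = 356 * 70.388 = 25058 Wh
Step 4: range = E_pack / consumption = 25058 / 158.3 = 158.3 km

158.3 km


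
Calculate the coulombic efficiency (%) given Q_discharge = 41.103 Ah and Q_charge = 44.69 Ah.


eta_c = Q_dis / Q_chg * 100 = 41.103 / 44.69 * 100 = 91.97%

91.97%


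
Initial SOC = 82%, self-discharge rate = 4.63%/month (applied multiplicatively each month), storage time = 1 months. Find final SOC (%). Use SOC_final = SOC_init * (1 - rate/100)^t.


Monthly retention factor = 1 - 4.63/100 = 0.9537
Over 1 months: factor^1 = 0.9537
SOC_final = 82 * 0.9537 = 78.20%

78.20%


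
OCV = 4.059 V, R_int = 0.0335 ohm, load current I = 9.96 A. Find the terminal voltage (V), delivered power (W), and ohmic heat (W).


Step 1: V_terminal = OCV - I*R = 4.059 - 9.96 * 0.0335 = 3.7253 V
Step 2: P_out = V_terminal * I = 3.7253 * 9.96 = 37.10 W
Step 3: Q = I^2 * R = 9.96^2 * 0.0335 = 3.323 W

V=3.7253 V, P=37.10 W, Q=3.323 W


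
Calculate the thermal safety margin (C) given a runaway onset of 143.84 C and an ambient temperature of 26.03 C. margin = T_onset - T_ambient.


margin = T_onset - T_ambient = 143.84 - 26.03 = 117.81 C

117.81 C


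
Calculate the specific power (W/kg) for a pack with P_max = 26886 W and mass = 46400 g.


Convert: m = 46400 g = 46.4 kg
Specific power = 26886 W / 46.4 kg = 579.4 W/kg

579.4 W/kg


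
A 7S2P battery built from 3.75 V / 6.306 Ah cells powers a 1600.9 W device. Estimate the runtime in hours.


Step 1: E_pack = Ns * V_cell * Np * C_cell = 7 * 3.75 * 2 * 6.306 = 331.07 Wh
Step 2: t = E_pack / P = 331.07 / 1600.9 = 0.2068 hr

0.2068 hr


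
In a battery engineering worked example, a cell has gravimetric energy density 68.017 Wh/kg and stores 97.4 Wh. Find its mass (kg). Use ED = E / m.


m = E / ED = 97.4 / 68.017 = 1.432 kg

1.432 kg


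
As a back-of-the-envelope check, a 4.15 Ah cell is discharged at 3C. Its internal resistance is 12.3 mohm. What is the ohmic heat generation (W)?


Convert: R = 12.3 mohm = 0.0123 ohm
Step 1: I = C_rate * capacity = 3 * 4.15 = 12.45 A
Step 2: Q = I^2 * R = 12.45^2 * 0.0123 = 155 * 0.0123 = 1.907 W

1.907 W


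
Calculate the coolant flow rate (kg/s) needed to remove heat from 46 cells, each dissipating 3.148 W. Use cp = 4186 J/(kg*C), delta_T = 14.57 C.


Q_total = 46 * 3.148 = 144.81 W
m_dot = Q_total / (cp * dT) = 144.81 / (4186 * 14.57) = 0.002374 kg/s

0.002374 kg/s


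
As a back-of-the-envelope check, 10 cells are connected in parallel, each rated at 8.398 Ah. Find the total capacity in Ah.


C_total = 10 * 8.398 = 83.98 Ah

83.98 Ah


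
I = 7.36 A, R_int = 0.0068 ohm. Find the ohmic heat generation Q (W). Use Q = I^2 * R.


Q = I^2 * R = 7.36^2 * 0.0068 = 0.3684 W

0.3684 W


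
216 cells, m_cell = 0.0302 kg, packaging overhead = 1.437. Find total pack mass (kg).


Cell mass sum = 216 * 0.0302 = 6.5232 kg
With overhead 1.437: m_pack = 6.5232 * 1.437 = 9.374 kg

9.374 kg


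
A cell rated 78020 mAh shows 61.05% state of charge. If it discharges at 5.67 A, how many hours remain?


Convert: C_total = 78020 mAh = 78.02 Ah
Step 1: remaining = SOC/100 * C_total = 61.05/100 * 78.02 = 47.631 Ah
Step 2: t = remaining / I = 47.631 / 5.67 = 8.401 hr

8.401 hr


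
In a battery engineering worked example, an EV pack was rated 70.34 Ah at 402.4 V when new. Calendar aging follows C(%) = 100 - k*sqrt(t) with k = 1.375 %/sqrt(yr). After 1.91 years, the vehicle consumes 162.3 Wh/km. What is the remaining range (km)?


Step 1: capacity retention = 100 - 1.375 * sqrt(1.91) = 100 - 1.375 * 1.382 = 98.1%
Step 2: C_now = 70.34 * 98.1/100 = 69.004 Ah
Step 3: E_pack = V * C_now = 402.4 * 69.004 = 27767 Wh
Step 4: range = E_pack / consumption = 27767 / 162.3 = 171.1 km

171.1 km


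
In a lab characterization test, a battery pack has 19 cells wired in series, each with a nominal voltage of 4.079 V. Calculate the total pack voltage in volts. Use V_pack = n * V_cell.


Series voltages add: 19 * 4.079 V = 77.501 V

77.501 V


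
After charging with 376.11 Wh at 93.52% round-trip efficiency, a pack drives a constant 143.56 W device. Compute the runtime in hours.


Step 1: E_discharge = eta/100 * E_charge = 93.52/100 * 376.11 = 351.74 Wh
Step 2: t = E_discharge / P = 351.74 / 143.56 = 2.450 hr

2.450 hr


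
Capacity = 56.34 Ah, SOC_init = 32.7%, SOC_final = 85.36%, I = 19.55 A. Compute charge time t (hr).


delta_Ah = 56.34 * (85.36 - 32.7) / 100 = 29.669 Ah
t = delta_Ah / I = 29.669 / 19.55 = 1.518 hr

1.518 hr


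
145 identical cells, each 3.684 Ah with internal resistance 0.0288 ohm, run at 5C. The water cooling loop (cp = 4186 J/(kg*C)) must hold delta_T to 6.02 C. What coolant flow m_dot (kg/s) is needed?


Step 1: I = 5 * 3.684 = 18.42 A
Step 2: Q_cell = I^2 * R = 18.42^2 * 0.0288 = 9.7717 W
Step 3: Q_total = 145 * 9.7717 = 1416.9 W
Step 4: m_dot = Q_total / (cp * dT) = 1416.9 / (4186 * 6.02) = 0.05623 kg/s

0.05623 kg/s


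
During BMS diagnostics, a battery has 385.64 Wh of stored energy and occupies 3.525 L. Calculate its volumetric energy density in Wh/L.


Volumetric ED = 385.64 Wh / 3.525 L = 109.4 Wh/L

109.4 Wh/L


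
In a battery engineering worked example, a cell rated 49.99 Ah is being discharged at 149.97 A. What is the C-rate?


C_rate = I / capacity = 149.97 / 49.99 = 3C

3C


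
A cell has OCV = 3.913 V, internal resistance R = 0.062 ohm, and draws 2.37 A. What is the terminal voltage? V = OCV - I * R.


IR drop = 2.37 * 0.062 = 0.14694 V
V = 3.913 - 0.14694 = 3.766 V

3.766 V


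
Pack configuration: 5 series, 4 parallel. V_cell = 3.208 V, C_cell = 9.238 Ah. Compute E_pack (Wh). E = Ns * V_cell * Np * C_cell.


V_pack = 5 * 3.208 = 16.04 V
C_pack = 4 * 9.238 = 36.952 Ah
E = V_pack * C_pack = 16.04 * 36.952 = 592.7 Wh

592.7 Wh


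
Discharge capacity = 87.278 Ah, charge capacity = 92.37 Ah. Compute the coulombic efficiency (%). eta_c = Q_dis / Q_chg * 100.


eta_c = Q_dis / Q_chg * 100 = 87.278 / 92.37 * 100 = 94.49%

94.49%


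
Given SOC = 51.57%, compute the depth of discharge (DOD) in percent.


DOD = 100 - SOC = 100 - 51.57 = 48.43%

48.43%


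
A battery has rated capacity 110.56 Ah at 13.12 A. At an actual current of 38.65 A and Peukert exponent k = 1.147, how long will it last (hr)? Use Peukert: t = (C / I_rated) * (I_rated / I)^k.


Step 1: t_rated = C / I_rated = 110.56 / 13.12 = 8.4268 hr
Step 2: ratio = 13.12 / 38.65 = 0.33946
Step 3: ratio^k = 0.33946^1.147 = 0.28961
Step 4: t = t_rated * ratio^k = 8.4268 * 0.28961 = 2.440 hr

2.440 hr


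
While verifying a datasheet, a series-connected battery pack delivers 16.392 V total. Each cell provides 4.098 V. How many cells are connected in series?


Rearranging: n = V_pack / V_cell = 16.392 / 4.098 = 4 cells

4


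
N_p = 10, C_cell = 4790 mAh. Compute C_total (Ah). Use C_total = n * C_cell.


Convert: C_cell = 4790 mAh = 4.79 Ah
C_total = 10 * 4.79 = 47.9 Ah

47.9 Ah


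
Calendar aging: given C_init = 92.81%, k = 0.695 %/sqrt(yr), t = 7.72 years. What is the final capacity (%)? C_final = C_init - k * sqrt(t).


sqrt(t) = sqrt(7.72) = 2.7785
C_final = 92.81 - 0.695 * 2.7785 = 90.88%

90.88%


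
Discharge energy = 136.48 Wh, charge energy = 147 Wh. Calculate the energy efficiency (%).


Round-trip efficiency = 136.48/147 * 100% = 92.84%

92.84%


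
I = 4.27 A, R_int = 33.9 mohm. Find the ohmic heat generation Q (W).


Convert: R = 33.9 mohm = 0.0339 ohm
Q = I^2 * R = 4.27^2 * 0.0339 = 0.6181 W

0.6181 W


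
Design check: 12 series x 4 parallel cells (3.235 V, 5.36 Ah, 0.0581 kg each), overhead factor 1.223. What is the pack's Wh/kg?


Step 1: V_pack = 12 * 3.235 = 38.82 V
Step 2: C_pack = 4 * 5.36 = 21.44 Ah
Step 3: E_pack = V_pack * C_pack = 38.82 * 21.44 = 832.3 Wh
Step 4: m_pack = 12 * 4 * 0.0581 * 1.223 = 3.4107 kg
Step 5: ED = E_pack / m_pack = 832.3 / 3.4107 = 244.0 Wh/kg

244.0 Wh/kg


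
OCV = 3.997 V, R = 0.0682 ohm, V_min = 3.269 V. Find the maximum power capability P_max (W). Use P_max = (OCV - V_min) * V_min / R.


dV = OCV - V_min = 0.728 V (so I_max = dV / R)
P_max = dV * V_min / R = 0.728 * 3.269 / 0.0682 = 34.89 W

34.89 W


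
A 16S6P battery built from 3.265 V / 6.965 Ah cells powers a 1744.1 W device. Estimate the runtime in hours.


Step 1: E_pack = Ns * V_cell * Np * C_cell = 16 * 3.265 * 6 * 6.965 = 2183.1 Wh
Step 2: t = E_pack / P = 2183.1 / 1744.1 = 1.252 hr

1.252 hr


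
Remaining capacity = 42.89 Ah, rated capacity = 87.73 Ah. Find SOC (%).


SOC = (remaining / total) * 100 = (42.89 / 87.73) * 100 = 48.89%

48.89%


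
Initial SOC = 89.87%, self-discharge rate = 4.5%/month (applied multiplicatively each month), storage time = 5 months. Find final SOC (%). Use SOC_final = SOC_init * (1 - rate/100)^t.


decay = (1 - 4.5/100)^5 = 0.79436
SOC_final = 89.87 * 0.79436 = 71.39%

71.39%


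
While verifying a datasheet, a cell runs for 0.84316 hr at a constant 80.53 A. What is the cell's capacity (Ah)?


C = I * t = 80.53 * 0.84316 = 67.90 Ah

67.90 Ah


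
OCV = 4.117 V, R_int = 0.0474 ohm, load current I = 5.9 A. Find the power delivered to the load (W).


Step 1: V_terminal = OCV - I*R = 4.117 - 5.9 * 0.0474 = 3.8373 V
Step 2: P_out = V_terminal * I = 3.8373 * 5.9 = 22.64 W

22.64 W


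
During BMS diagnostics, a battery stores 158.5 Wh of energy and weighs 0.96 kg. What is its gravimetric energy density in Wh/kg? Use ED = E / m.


Specific energy = 158.5 Wh / 0.96 kg = 165.1 Wh/kg

165.1 Wh/kg


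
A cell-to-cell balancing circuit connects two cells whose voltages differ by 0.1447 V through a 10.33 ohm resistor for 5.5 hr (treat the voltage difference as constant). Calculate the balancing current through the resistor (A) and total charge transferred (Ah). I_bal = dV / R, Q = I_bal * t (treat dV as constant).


First, Ohm's law: I_bal = 0.1447 V / 10.33 ohm = 0.014008 A
Then Q = I * t = 0.014008 A * 5.5 hr = 0.07704 Ah

I=0.014008 A, Q=0.07704 Ah


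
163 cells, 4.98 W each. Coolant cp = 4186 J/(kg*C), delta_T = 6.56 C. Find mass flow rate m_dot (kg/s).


Step 1: Total heat Q = 163 * 4.98 W = 811.74 W
Step 2: denom = cp * dT = 4186 * 6.56 = 27460
Step 3: m_dot = 811.74 / 27460 = 0.02956 kg/s

0.02956 kg/s


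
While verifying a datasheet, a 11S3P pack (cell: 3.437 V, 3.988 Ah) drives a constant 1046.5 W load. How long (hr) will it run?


Step 1: E_pack = Ns * V_cell * Np * C_cell = 11 * 3.437 * 3 * 3.988 = 452.32 Wh
Step 2: t = E_pack / P = 452.32 / 1046.5 = 0.4322 hr

0.4322 hr


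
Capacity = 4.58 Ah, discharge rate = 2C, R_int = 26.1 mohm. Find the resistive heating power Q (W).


Convert: R = 26.1 mohm = 0.0261 ohm
Step 1: I = C_rate * capacity = 2 * 4.58 = 9.16 A
Step 2: Q = I^2 * R = 9.16^2 * 0.0261 = 83.906 * 0.0261 = 2.190 W

2.190 W


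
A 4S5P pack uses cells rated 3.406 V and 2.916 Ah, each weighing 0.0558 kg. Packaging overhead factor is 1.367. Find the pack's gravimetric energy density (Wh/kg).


Step 1: V_pack = 4 * 3.406 = 13.624 V
Step 2: C_pack = 5 * 2.916 = 14.58 Ah
Step 3: E_pack = V_pack * C_pack = 13.624 * 14.58 = 198.64 Wh
Step 4: m_pack = 4 * 5 * 0.0558 * 1.367 = 1.5256 kg
Step 5: ED = E_pack / m_pack = 198.64 / 1.5256 = 130.2 Wh/kg

130.2 Wh/kg


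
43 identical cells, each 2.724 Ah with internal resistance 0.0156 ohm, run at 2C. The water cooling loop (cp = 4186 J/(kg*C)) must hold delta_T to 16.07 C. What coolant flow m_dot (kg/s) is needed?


Step 1: I = 2 * 2.724 = 5.448 A
Step 2: Q_cell = I^2 * R = 5.448^2 * 0.0156 = 0.46302 W
Step 3: Q_total = 43 * 0.46302 = 19.91 W
Step 4: m_dot = Q_total / (cp * dT) = 19.91 / (4186 * 16.07) = 2.960e-04 kg/s

2.960e-04 kg/s


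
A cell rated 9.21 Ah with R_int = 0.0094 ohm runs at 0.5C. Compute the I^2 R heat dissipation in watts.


Step 1: I = C_rate * capacity = 0.5 * 9.21 = 4.605 A
Step 2: Q = I^2 * R = 4.605^2 * 0.0094 = 21.206 * 0.0094 = 0.1993 W

0.1993 W


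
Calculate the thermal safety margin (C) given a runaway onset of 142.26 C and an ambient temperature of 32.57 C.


Safety margin = 142.26 C - 32.57 C = 109.69 C

109.69 C


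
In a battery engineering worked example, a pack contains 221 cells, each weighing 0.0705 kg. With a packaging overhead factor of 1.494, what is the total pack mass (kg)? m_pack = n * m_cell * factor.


Cell mass sum = 221 * 0.0705 = 15.581 kg
With overhead 1.494: m_pack = 15.581 * 1.494 = 23.28 kg

23.28 kg


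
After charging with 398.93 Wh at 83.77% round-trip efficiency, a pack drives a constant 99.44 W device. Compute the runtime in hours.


Step 1: E_discharge = eta/100 * E_charge = 83.77/100 * 398.93 = 334.18 Wh
Step 2: t = E_discharge / P = 334.18 / 99.44 = 3.361 hr

3.361 hr


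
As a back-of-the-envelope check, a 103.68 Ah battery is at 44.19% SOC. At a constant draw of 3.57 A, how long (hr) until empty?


Step 1: remaining = SOC/100 * C_total = 44.19/100 * 103.68 = 45.816 Ah
Step 2: t = remaining / I = 45.816 / 3.57 = 12.83 hr

12.83 hr


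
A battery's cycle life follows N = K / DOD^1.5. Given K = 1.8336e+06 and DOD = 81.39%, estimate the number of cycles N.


DOD^1.5 = 734.27
N = K / DOD^1.5 = 1.8336e+06 / 734.27 = 2497

2497 cycles


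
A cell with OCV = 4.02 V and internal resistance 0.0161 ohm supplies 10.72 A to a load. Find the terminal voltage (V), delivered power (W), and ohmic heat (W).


Step 1: V_terminal = OCV - I*R = 4.02 - 10.72 * 0.0161 = 3.8474 V
Step 2: P_out = V_terminal * I = 3.8474 * 10.72 = 41.24 W
Step 3: Q = I^2 * R = 10.72^2 * 0.0161 = 1.850 W

V=3.8474 V, P=41.24 W, Q=1.850 W


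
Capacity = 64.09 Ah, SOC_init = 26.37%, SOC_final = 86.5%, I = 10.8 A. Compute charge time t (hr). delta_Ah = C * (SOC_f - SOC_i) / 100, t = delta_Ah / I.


delta_Ah = 64.09 * (86.5 - 26.37) / 100 = 38.537 Ah
t = delta_Ah / I = 38.537 / 10.8 = 3.568 hr

3.568 hr


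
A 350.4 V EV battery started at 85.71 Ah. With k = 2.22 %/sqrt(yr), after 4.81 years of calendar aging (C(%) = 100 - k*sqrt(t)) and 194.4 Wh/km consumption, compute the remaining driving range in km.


Step 1: capacity retention = 100 - 2.22 * sqrt(4.81) = 100 - 2.22 * 2.1932 = 95.131%
Step 2: C_now = 85.71 * 95.131/100 = 81.537 Ah
Step 3: E_pack = V * C_now = 350.4 * 81.537 = 28571 Wh
Step 4: range = E_pack / consumption = 28571 / 194.4 = 147.0 km

147.0 km


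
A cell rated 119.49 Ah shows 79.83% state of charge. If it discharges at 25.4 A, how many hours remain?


Step 1: remaining = SOC/100 * C_total = 79.83/100 * 119.49 = 95.389 Ah
Step 2: t = remaining / I = 95.389 / 25.4 = 3.755 hr

3.755 hr


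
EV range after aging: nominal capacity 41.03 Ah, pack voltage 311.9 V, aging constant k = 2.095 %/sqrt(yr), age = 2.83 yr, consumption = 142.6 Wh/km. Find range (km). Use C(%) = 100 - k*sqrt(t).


Step 1: capacity retention = 100 - 2.095 * sqrt(2.83) = 100 - 2.095 * 1.6823 = 96.476%
Step 2: C_now = 41.03 * 96.476/100 = 39.584 Ah
Step 3: E_pack = V * C_now = 311.9 * 39.584 = 12346 Wh
Step 4: range = E_pack / consumption = 12346 / 142.6 = 86.58 km

86.58 km


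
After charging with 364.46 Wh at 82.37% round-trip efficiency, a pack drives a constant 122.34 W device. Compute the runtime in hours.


Step 1: E_discharge = eta/100 * E_charge = 82.37/100 * 364.46 = 300.21 Wh
Step 2: t = E_discharge / P = 300.21 / 122.34 = 2.454 hr

2.454 hr


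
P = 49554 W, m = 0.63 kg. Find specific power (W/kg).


SP = P / m = 49554 / 0.63 = 78660 W/kg

78660 W/kg


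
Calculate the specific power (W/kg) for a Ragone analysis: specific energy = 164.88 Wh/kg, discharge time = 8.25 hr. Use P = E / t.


Specific power = 164.88 Wh/kg / 8.25 hr = 19.99 W/kg

19.99 W/kg


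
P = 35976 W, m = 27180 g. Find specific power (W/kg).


Convert: m = 27180 g = 27.18 kg
Specific power = 35976 W / 27.18 kg = 1324 W/kg

1324 W/kg


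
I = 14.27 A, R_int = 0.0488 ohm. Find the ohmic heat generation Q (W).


I^2 = 203.63
Q = 203.63 * 0.0488 = 9.937 W

9.937 W


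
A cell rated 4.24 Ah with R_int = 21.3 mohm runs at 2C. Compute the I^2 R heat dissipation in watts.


Convert: R = 21.3 mohm = 0.0213 ohm
Step 1: I = C_rate * capacity = 2 * 4.24 = 8.48 A
Step 2: Q = I^2 * R = 8.48^2 * 0.0213 = 71.91 * 0.0213 = 1.532 W

1.532 W


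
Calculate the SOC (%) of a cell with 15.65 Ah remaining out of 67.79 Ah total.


SOC = (remaining / total) * 100 = (15.65 / 67.79) * 100 = 23.09%

23.09%


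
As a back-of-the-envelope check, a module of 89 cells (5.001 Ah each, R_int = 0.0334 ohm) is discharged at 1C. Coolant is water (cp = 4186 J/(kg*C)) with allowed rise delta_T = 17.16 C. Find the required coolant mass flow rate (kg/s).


Step 1: I = 1 * 5.001 = 5.001 A
Step 2: Q_cell = I^2 * R = 5.001^2 * 0.0334 = 0.83533 W
Step 3: Q_total = 89 * 0.83533 = 74.344 W
Step 4: m_dot = Q_total / (cp * dT) = 74.344 / (4186 * 17.16) = 0.001035 kg/s

0.001035 kg/s


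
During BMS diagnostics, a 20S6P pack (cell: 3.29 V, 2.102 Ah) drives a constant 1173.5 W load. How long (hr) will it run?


Step 1: E_pack = Ns * V_cell * Np * C_cell = 20 * 3.29 * 6 * 2.102 = 829.87 Wh
Step 2: t = E_pack / P = 829.87 / 1173.5 = 0.7072 hr

0.7072 hr


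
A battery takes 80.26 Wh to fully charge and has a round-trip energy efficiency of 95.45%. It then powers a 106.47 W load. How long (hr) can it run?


Step 1: E_discharge = eta/100 * E_charge = 95.45/100 * 80.26 = 76.608 Wh
Step 2: t = E_discharge / P = 76.608 / 106.47 = 0.7195 hr

0.7195 hr


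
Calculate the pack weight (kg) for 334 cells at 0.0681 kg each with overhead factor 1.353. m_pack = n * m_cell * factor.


m_pack = n * m_cell * overhead = 334 * 0.0681 * 1.353 = 30.77 kg

30.77 kg


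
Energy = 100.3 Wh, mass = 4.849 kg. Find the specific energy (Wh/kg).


ED = E / m = 100.3 / 4.849 = 20.68 Wh/kg

20.68 Wh/kg


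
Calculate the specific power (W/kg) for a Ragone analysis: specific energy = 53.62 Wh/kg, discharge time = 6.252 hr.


P_specific = E / t = 53.62 / 6.252 = 8.576 W/kg

8.576 W/kg


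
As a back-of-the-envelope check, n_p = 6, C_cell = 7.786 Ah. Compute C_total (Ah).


C_total = 6 * 7.786 = 46.716 Ah

46.716 Ah


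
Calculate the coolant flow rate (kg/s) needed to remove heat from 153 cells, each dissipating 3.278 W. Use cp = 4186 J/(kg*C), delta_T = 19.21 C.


Step 1: Total heat Q = 153 * 3.278 W = 501.53 W
Step 2: denom = cp * dT = 4186 * 19.21 = 80413
Step 3: m_dot = 501.53 / 80413 = 0.006237 kg/s

0.006237 kg/s


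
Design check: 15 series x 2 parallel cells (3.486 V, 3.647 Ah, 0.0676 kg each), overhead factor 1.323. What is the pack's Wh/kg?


Step 1: V_pack = 15 * 3.486 = 52.29 V
Step 2: C_pack = 2 * 3.647 = 7.294 Ah
Step 3: E_pack = V_pack * C_pack = 52.29 * 7.294 = 381.4 Wh
Step 4: m_pack = 15 * 2 * 0.0676 * 1.323 = 2.683 kg
Step 5: ED = E_pack / m_pack = 381.4 / 2.683 = 142.2 Wh/kg

142.2 Wh/kg


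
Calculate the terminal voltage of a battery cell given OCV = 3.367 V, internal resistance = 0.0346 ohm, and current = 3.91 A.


V = OCV - I*R = 3.367 - 3.91 * 0.0346 = 3.232 V

3.232 V


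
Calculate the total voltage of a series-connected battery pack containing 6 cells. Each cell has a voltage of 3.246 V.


V_pack = n * V_cell = 6 * 3.246 = 19.476 V

19.476 V


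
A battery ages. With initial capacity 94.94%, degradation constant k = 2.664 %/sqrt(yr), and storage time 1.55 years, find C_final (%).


Step 1: sqrt(1.55 yr) = 1.245
Step 2: drop = 2.664 * 1.245 = 3.3167
Step 3: C_final = 94.94 - 3.3167 = 91.62%

91.62%


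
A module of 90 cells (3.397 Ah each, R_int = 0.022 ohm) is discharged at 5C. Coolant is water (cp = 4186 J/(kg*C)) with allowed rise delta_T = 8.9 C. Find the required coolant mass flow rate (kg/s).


Step 1: I = 5 * 3.397 = 16.985 A
Step 2: Q_cell = I^2 * R = 16.985^2 * 0.022 = 6.3468 W
Step 3: Q_total = 90 * 6.3468 = 571.21 W
Step 4: m_dot = Q_total / (cp * dT) = 571.21 / (4186 * 8.9) = 0.01533 kg/s

0.01533 kg/s


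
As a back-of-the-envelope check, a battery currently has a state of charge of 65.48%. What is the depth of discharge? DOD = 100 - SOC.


Complement of SOC: DOD = 100% - 65.48% = 34.52%

34.52%


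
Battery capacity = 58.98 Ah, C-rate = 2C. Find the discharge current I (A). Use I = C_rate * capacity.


At 2C: I = 2 * 58.98 Ah = 117.96 A

117.96 A


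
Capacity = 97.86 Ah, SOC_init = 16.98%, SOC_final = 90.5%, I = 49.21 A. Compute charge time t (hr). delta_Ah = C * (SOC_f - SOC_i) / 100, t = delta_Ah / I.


Step 1: dSOC = 90.5% - 16.98% = 73.52%
Step 2: delta_Ah = 97.86 * 73.52 / 100 = 71.947 Ah
Step 3: t = 71.947 / 49.21 = 1.462 hr

1.462 hr


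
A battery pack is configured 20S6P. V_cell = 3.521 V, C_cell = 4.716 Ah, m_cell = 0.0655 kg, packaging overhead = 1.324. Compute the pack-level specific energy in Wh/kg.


Step 1: V_pack = 20 * 3.521 = 70.42 V
Step 2: C_pack = 6 * 4.716 = 28.296 Ah
Step 3: E_pack = V_pack * C_pack = 70.42 * 28.296 = 1992.6 Wh
Step 4: m_pack = 20 * 6 * 0.0655 * 1.324 = 10.407 kg
Step 5: ED = E_pack / m_pack = 1992.6 / 10.407 = 191.5 Wh/kg

191.5 Wh/kg


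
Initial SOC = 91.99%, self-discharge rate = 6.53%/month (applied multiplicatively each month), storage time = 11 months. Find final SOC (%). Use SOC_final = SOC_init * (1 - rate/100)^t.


decay = (1 - 6.53/100)^11 = 0.47577
SOC_final = 91.99 * 0.47577 = 43.77%

43.77%


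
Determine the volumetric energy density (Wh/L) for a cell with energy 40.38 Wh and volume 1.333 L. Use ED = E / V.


ED = E / V = 40.38 / 1.333 = 30.29 Wh/L

30.29 Wh/L


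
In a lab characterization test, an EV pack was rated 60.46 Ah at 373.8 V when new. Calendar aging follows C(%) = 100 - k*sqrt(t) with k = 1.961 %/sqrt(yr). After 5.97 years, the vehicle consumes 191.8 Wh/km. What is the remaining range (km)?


Step 1: capacity retention = 100 - 1.961 * sqrt(5.97) = 100 - 1.961 * 2.4434 = 95.208%
Step 2: C_now = 60.46 * 95.208/100 = 57.563 Ah
Step 3: E_pack = V * C_now = 373.8 * 57.563 = 21517 Wh
Step 4: range = E_pack / consumption = 21517 / 191.8 = 112.2 km

112.2 km


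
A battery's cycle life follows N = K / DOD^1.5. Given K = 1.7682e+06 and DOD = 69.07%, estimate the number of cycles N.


Step 1: DOD^1.5 = 69.07^1.5 = 574.03
Step 2: N = 1.7682e+06 / 574.03 = 3080 cycles

3080 cycles


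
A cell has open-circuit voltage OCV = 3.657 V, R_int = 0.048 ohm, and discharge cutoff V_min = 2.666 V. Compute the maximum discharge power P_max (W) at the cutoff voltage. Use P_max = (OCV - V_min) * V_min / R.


P_max = (OCV - V_min) * V_min / R = (3.657 - 2.666) * 2.666 / 0.048 = 0.991 * 2.666 / 0.048 = 55.04 W

55.04 W


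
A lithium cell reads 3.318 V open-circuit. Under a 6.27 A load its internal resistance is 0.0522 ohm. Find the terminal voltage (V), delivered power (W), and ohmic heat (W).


Step 1: V_terminal = OCV - I*R = 3.318 - 6.27 * 0.0522 = 2.9907 V
Step 2: P_out = V_terminal * I = 2.9907 * 6.27 = 18.75 W
Step 3: Q = I^2 * R = 6.27^2 * 0.0522 = 2.052 W

V=2.9907 V, P=18.75 W, Q=2.052 W


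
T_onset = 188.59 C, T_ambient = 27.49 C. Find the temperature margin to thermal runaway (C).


Safety margin = 188.59 C - 27.49 C = 161.1 C

161.1 C


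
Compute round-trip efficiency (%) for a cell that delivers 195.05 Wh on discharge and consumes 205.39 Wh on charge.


eta_e = E_dis / E_chg * 100 = 195.05 / 205.39 * 100 = 94.97%

94.97%


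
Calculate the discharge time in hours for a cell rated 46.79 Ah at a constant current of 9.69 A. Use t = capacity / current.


Runtime = 46.79 Ah / 9.69 A = 4.829 hr

4.829 hr


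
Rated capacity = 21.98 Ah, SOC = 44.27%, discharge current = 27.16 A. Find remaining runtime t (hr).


Step 1: remaining = SOC/100 * C_total = 44.27/100 * 21.98 = 9.7305 Ah
Step 2: t = remaining / I = 9.7305 / 27.16 = 0.3583 hr

0.3583 hr


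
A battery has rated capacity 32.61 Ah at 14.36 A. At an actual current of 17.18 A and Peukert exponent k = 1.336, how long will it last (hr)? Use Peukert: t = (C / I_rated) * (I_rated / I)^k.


Step 1: t_rated = C / I_rated = 32.61 / 14.36 = 2.2709 hr
Step 2: ratio = 14.36 / 17.18 = 0.83586
Step 3: ratio^k = 0.83586^1.336 = 0.78699
Step 4: t = t_rated * ratio^k = 2.2709 * 0.78699 = 1.787 hr

1.787 hr


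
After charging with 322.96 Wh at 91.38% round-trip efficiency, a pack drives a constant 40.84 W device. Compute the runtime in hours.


Step 1: E_discharge = eta/100 * E_charge = 91.38/100 * 322.96 = 295.12 Wh
Step 2: t = E_discharge / P = 295.12 / 40.84 = 7.226 hr

7.226 hr


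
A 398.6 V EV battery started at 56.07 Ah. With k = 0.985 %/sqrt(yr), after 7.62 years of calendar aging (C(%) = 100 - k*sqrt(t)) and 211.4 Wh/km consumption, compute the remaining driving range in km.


Step 1: capacity retention = 100 - 0.985 * sqrt(7.62) = 100 - 0.985 * 2.7604 = 97.281%
Step 2: C_now = 56.07 * 97.281/100 = 54.545 Ah
Step 3: E_pack = V * C_now = 398.6 * 54.545 = 21742 Wh
Step 4: range = E_pack / consumption = 21742 / 211.4 = 102.8 km

102.8 km


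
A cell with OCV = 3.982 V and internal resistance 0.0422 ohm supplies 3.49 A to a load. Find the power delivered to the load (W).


Step 1: V_terminal = OCV - I*R = 3.982 - 3.49 * 0.0422 = 3.8347 V
Step 2: P_out = V_terminal * I = 3.8347 * 3.49 = 13.38 W

13.38 W


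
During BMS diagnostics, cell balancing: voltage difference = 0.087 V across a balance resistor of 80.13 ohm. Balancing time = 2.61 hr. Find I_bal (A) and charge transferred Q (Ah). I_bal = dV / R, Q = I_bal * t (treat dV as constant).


I_bal = dV / R = 0.087 / 80.13 = 0.0010857 A
Q = I_bal * t = 0.0010857 * 2.61 = 0.002834 Ah

I=0.0010857 A, Q=0.002834 Ah


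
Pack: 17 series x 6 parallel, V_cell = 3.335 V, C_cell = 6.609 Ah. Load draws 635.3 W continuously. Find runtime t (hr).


Step 1: E_pack = Ns * V_cell * Np * C_cell = 17 * 3.335 * 6 * 6.609 = 2248.2 Wh
Step 2: t = E_pack / P = 2248.2 / 635.3 = 3.539 hr

3.539 hr


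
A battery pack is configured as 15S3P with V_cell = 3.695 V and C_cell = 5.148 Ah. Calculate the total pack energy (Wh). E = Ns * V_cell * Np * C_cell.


E = Ns * Vcell * Np * Ccell = 15 * 3.695 * 3 * 5.148 = 856.0 Wh

856.0 Wh


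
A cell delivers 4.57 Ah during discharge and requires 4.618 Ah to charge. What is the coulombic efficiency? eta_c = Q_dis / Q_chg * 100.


eta_c = Q_dis / Q_chg * 100 = 4.57 / 4.618 * 100 = 98.96%

98.96%


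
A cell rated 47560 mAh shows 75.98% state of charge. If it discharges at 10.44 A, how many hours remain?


Convert: C_total = 47560 mAh = 47.56 Ah
Step 1: remaining = SOC/100 * C_total = 75.98/100 * 47.56 = 36.136 Ah
Step 2: t = remaining / I = 36.136 / 10.44 = 3.461 hr

3.461 hr


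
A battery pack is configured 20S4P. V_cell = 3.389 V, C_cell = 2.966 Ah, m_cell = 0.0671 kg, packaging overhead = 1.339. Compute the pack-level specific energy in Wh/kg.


Step 1: V_pack = 20 * 3.389 = 67.78 V
Step 2: C_pack = 4 * 2.966 = 11.864 Ah
Step 3: E_pack = V_pack * C_pack = 67.78 * 11.864 = 804.14 Wh
Step 4: m_pack = 20 * 4 * 0.0671 * 1.339 = 7.1878 kg
Step 5: ED = E_pack / m_pack = 804.14 / 7.1878 = 111.9 Wh/kg

111.9 Wh/kg


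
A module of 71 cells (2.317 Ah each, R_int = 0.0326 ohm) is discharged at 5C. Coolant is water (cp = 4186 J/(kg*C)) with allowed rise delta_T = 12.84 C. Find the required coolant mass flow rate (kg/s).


Step 1: I = 5 * 2.317 = 11.585 A
Step 2: Q_cell = I^2 * R = 11.585^2 * 0.0326 = 4.3753 W
Step 3: Q_total = 71 * 4.3753 = 310.65 W
Step 4: m_dot = Q_total / (cp * dT) = 310.65 / (4186 * 12.84) = 0.005780 kg/s

0.005780 kg/s


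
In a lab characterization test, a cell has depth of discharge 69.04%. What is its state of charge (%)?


SOC = 100 - DOD = 100 - 69.04 = 30.96%

30.96%


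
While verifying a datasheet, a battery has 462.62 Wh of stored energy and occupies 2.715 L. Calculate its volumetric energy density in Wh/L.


ED = E / V = 462.62 / 2.715 = 170.4 Wh/L

170.4 Wh/L


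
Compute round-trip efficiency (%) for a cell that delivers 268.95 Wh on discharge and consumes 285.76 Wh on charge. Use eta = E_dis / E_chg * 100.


Round-trip efficiency = 268.95/285.76 * 100% = 94.12%

94.12%


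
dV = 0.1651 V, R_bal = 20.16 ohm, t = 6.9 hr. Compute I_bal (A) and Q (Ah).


First, Ohm's law: I_bal = 0.1651 V / 20.16 ohm = 0.0081895 A
Then Q = I * t = 0.0081895 A * 6.9 hr = 0.05651 Ah

I=0.0081895 A, Q=0.05651 Ah


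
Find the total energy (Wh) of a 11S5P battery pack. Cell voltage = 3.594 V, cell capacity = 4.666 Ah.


E = Ns * Vcell * Np * Ccell = 11 * 3.594 * 5 * 4.666 = 922.3 Wh

922.3 Wh


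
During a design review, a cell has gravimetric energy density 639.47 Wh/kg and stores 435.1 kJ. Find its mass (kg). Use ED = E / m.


Convert: E = 435.1 kJ = 120.86 Wh
m = E / ED = 120.86 / 639.47 = 0.1890 kg

0.1890 kg


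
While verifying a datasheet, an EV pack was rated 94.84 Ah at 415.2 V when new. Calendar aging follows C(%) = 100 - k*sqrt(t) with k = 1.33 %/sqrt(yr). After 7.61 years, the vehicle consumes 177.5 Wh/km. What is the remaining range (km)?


Step 1: capacity retention = 100 - 1.33 * sqrt(7.61) = 100 - 1.33 * 2.7586 = 96.331%
Step 2: C_now = 94.84 * 96.331/100 = 91.36 Ah
Step 3: E_pack = V * C_now = 415.2 * 91.36 = 37933 Wh
Step 4: range = E_pack / consumption = 37933 / 177.5 = 213.7 km

213.7 km


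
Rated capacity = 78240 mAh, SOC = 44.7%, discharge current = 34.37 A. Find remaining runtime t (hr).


Convert: C_total = 78240 mAh = 78.24 Ah
Step 1: remaining = SOC/100 * C_total = 44.7/100 * 78.24 = 34.973 Ah
Step 2: t = remaining / I = 34.973 / 34.37 = 1.018 hr

1.018 hr


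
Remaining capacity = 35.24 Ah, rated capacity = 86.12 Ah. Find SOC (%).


SOC = (remaining / total) * 100 = (35.24 / 86.12) * 100 = 40.92%

40.92%


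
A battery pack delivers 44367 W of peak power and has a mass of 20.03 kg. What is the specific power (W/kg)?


SP = P / m = 44367 / 20.03 = 2215 W/kg

2215 W/kg


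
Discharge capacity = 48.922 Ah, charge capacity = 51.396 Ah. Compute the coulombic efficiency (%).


Coulombic efficiency = 48.922/51.396 * 100% = 95.19%

95.19%


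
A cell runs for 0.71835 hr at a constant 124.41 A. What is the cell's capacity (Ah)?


C = I * t = 124.41 * 0.71835 = 89.37 Ah

89.37 Ah


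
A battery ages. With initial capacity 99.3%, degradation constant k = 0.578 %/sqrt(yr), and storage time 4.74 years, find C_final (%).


sqrt(t) = sqrt(4.74) = 2.1772
C_final = 99.3 - 0.578 * 2.1772 = 98.04%

98.04%


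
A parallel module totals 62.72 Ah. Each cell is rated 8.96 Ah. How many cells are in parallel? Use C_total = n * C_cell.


n = C_total / C_cell = 62.72 / 8.96 = 7

7


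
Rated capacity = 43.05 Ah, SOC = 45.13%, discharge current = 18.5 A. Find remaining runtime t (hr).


Step 1: remaining = SOC/100 * C_total = 45.13/100 * 43.05 = 19.428 Ah
Step 2: t = remaining / I = 19.428 / 18.5 = 1.050 hr

1.050 hr


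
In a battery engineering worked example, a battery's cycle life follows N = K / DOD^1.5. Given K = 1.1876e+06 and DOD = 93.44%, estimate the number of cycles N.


Step 1: DOD^1.5 = 93.44^1.5 = 903.23
Step 2: N = 1.1876e+06 / 903.23 = 1315 cycles

1315 cycles


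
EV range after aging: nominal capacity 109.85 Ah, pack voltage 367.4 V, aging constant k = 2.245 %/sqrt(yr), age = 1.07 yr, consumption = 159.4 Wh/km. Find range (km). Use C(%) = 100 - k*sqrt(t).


Step 1: capacity retention = 100 - 2.245 * sqrt(1.07) = 100 - 2.245 * 1.0344 = 97.678%
Step 2: C_now = 109.85 * 97.678/100 = 107.3 Ah
Step 3: E_pack = V * C_now = 367.4 * 107.3 = 39422 Wh
Step 4: range = E_pack / consumption = 39422 / 159.4 = 247.3 km

247.3 km


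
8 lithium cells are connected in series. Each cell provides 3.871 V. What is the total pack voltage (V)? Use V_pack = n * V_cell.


With 8 cells in series at 3.871 V each, V_pack = 30.968 V

30.968 V


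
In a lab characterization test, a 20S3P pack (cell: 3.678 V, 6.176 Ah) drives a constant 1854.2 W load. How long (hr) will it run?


Step 1: E_pack = Ns * V_cell * Np * C_cell = 20 * 3.678 * 3 * 6.176 = 1362.9 Wh
Step 2: t = E_pack / P = 1362.9 / 1854.2 = 0.7350 hr

0.7350 hr


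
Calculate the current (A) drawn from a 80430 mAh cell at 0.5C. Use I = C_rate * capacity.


Convert: capacity = 80430 mAh = 80.43 Ah
I = C_rate * capacity = 0.5 * 80.43 = 40.215 A

40.215 A


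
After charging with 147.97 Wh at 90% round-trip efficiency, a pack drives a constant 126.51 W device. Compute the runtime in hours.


Step 1: E_discharge = eta/100 * E_charge = 90/100 * 147.97 = 133.17 Wh
Step 2: t = E_discharge / P = 133.17 / 126.51 = 1.053 hr

1.053 hr


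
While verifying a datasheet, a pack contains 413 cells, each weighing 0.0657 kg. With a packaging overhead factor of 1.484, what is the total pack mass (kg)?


Cell mass sum = 413 * 0.0657 = 27.134 kg
With overhead 1.484: m_pack = 27.134 * 1.484 = 40.27 kg

40.27 kg


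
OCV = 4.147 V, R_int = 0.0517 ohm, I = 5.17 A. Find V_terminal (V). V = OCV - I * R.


V = OCV - I*R = 4.147 - 5.17 * 0.0517 = 3.880 V

3.880 V


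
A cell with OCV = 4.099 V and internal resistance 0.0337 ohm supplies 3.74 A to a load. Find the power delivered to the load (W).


Step 1: V_terminal = OCV - I*R = 4.099 - 3.74 * 0.0337 = 3.973 V
Step 2: P_out = V_terminal * I = 3.973 * 3.74 = 14.86 W

14.86 W


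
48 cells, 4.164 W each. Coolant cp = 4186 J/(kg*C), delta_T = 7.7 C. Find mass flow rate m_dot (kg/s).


Q_total = 48 * 4.164 = 199.87 W
m_dot = Q_total / (cp * dT) = 199.87 / (4186 * 7.7) = 0.006201 kg/s

0.006201 kg/s
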